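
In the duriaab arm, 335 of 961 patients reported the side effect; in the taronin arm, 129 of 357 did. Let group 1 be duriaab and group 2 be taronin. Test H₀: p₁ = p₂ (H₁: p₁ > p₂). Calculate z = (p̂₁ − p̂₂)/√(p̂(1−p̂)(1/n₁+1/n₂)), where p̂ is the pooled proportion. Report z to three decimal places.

p̂₁ = 335/961 = 0.348595, p̂₂ = 129/357 = 0.361345.
Pooled p̂ = (335+129)/(961+357) = 464/1318 = 0.352049.
SE = √(p̂(1−p̂)(1/n₁+1/n₂)) = √(0.352049·0.647951·0.0038417) = √(0.000876332) = 0.029603.
z = (0.348595 − 0.361345)/0.029603 = -0.012750/0.029603 = -0.431.

z = -0.431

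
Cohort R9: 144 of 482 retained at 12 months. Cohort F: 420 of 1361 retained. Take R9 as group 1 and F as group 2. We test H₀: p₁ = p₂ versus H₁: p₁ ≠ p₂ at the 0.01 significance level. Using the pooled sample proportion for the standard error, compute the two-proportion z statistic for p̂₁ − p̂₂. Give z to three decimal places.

z = -0.403

p̂₁ = 144/482 = 0.29876, p̂₂ = 420/1361 = 0.30860.
Pooled p̂ = (144+420)/(482+1361) = 564/1843 = 0.30602.
SE = √(p̂(1−p̂)(1/n₁+1/n₂)) = √(0.30602·0.69398·0.00280944) = √(0.000596649) = 0.02443.
z = (0.29876 − 0.30860)/0.02443 = -0.00984/0.02443 = -0.403.
p-value = 2·P(Z > 0.403) ≈ 0.6870, so at α = 0.01 we fail to reject H₀.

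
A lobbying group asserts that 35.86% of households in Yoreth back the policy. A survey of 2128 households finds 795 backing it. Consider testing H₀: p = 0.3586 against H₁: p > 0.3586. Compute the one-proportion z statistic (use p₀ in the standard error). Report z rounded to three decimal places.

z = 1.442

p̂ = 795/2128 = 0.373590.
SE = √(p₀(1−p₀)/n) = √(0.23001/2128) = 0.010396.
z = (0.373590 − 0.3586)/0.010396 = 0.014990/0.010396 = 1.442.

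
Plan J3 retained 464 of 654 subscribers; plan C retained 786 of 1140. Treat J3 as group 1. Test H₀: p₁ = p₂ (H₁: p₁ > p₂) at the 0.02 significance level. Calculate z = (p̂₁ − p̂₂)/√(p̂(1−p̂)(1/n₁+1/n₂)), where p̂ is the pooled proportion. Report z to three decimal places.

p̂₁ = 464/654 ≈ 0.70948, p̂₂ = 786/1140 ≈ 0.68947.
Pooled p̂ = (464+786)/(654+1140) = 1250/1794 = 0.69677.
SE = √(0.211283 × 0.00240624) = 0.02255.
z = (0.70948 − 0.68947)/0.02255 = 0.02001/0.02255 = 0.887.
p-value = P(Z > 0.887) ≈ 0.1875; since p > α = 0.02, fail to reject H₀.

z = 0.887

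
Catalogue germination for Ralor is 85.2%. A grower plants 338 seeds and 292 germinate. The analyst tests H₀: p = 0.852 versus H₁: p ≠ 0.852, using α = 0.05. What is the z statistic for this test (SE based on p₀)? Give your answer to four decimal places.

p̂ = 292/338 = 0.863905.
SE = √(p₀(1−p₀)/n) = √(0.1261/338) = 0.019315.
z = (0.863905 − 0.852)/0.019315 = 0.011905/0.019315 = 0.6164.
p-value = 2·P(Z > 0.616) ≈ 0.5376; since p > α = 0.05, fail to reject H₀.

z = 0.6164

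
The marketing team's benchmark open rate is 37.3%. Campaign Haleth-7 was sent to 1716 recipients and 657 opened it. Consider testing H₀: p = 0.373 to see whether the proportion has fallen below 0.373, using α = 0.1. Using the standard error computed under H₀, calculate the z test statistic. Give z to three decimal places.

p̂ = 657/1716 ≈ 0.382867.
SE = √(p₀(1−p₀)/n) = √(0.23387/1716) = 0.011674.
z = (0.382867 − 0.373)/0.011674 = 0.009867/0.011674 = 0.845.
p-value = P(Z < 0.845) ≈ 0.8010, so at α = 0.1 we fail to reject H₀.

z = 0.845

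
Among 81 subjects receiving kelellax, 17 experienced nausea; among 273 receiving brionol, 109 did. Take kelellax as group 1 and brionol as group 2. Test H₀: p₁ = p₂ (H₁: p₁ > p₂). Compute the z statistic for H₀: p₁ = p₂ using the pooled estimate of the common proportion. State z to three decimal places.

z = -3.126

p̂₁ = 17/81 ≈ 0.20988, p̂₂ = 109/273 ≈ 0.39927.
Pooled p̂ = (17+109)/(81+273) = 126/354 = 0.35593.
SE = √(0.229244 × 0.0160087) = 0.06058.
z = (0.20988 − 0.39927)/0.06058 = -0.18939/0.06058 = -3.126.
p-value = P(Z > -3.126) ≈ 0.9991.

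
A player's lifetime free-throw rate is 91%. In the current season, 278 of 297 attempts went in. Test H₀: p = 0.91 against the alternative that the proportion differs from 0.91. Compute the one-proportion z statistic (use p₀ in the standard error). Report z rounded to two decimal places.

p̂ = 278/297 = 0.9360.
Standard error under H₀: √(0.91×0.09/297) = 0.0166.
z = (0.9360 − 0.91)/0.0166 = 0.0260/0.0166 = 1.57.
Two-sided p-value ≈ 2·Φ(−1.567) = 0.1170.

z = 1.57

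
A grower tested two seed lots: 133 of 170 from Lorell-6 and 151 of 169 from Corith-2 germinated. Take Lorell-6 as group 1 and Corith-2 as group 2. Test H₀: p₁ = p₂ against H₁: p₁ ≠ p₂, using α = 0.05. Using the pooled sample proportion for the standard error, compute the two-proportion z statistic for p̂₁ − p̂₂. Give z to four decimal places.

p̂₁ = 133/170 = 0.782353, p̂₂ = 151/169 = 0.893491.
Pooled p̂ = (133+151)/(170+169) = 284/339 = 0.837758.
SE = √(0.135919 × 0.0117995) = 0.040047.
z = (0.782353 − 0.893491)/0.040047 = -0.111138/0.040047 = -2.7752.
p-value = 2·P(Z > 2.775) ≈ 0.0055; since p < α = 0.05, reject H₀.

z = -2.7752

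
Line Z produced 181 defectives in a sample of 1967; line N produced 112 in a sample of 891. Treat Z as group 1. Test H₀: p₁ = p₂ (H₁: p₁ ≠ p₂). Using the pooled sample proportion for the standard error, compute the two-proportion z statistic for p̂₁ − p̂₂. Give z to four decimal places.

p̂₁ = 181/1967 = 0.09201830, p̂₂ = 112/891 = 0.12570146.
Pooled p̂ = (181+112)/(1967+891) = 293/2858 = 0.10251924.
SE = √(p̂(1−p̂)(1/n₁+1/n₂)) = √(0.10251924·0.89748076·0.00163072) = √(0.000150041) = 0.01224913.
z = (0.09201830 − 0.12570146)/0.01224913 = -0.03368316/0.01224913 = -2.7498.
Two-sided p-value ≈ 2·Φ(−2.750) = 0.0060.

z = -2.7498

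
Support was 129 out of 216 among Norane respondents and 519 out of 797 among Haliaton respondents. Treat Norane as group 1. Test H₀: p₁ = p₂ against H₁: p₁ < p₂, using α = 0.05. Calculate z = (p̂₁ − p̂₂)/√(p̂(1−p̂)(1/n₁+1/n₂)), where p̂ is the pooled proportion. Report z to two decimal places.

p̂₁ = 129/216 = 0.5972, p̂₂ = 519/797 = 0.6512.
Pooled p̂ = (129+519)/(216+797) = 648/1013 = 0.6397.
SE = √(0.230488 × 0.00588433) = 0.0368.
z = (0.5972 − 0.6512)/0.0368 = -0.0540/0.0368 = -1.47.
p-value = P(Z < -1.465) ≈ 0.0714. With α = 0.05, fail to reject H₀.

z = -1.47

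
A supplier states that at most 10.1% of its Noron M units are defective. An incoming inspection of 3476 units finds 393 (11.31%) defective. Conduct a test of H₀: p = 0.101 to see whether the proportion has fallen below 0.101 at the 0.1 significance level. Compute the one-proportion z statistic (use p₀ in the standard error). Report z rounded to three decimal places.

p̂ = 393/3476 = 0.11306.
SE = √(p₀(1−p₀)/n) = √(0.090799/3476) = 0.00511.
z = (0.11306 − 0.101)/0.00511 = 0.01206/0.00511 = 2.360.
p-value = P(Z < 2.360) ≈ 0.9909. With α = 0.1, fail to reject H₀.

z = 2.360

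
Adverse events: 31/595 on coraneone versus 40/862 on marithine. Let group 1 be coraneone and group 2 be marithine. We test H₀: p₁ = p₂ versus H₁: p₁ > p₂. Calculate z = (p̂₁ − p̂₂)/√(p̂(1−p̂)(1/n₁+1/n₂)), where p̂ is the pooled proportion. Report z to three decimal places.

p̂₁ = 31/595 ≈ 0.052101, p̂₂ = 40/862 ≈ 0.046404.
Pooled p̂ = (31+40)/(595+862) = 71/1457 = 0.048730.
SE = √(p̂(1−p̂)(1/n₁+1/n₂)) = √(0.048730·0.951270·0.00284077) = √(0.000131685) = 0.011475.
z = (0.052101 − 0.046404)/0.011475 = 0.005697/0.011475 = 0.496.
p-value = P(Z > 0.496) ≈ 0.3098.

z = 0.496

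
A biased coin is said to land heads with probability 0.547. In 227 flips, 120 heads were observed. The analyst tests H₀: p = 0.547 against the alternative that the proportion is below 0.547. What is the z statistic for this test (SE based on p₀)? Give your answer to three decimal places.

p̂ = 120/227 ≈ 0.52863.
Standard error under H₀: √(0.547×0.453/227) = 0.03304.
z = (0.52863 − 0.547)/0.03304 = -0.01837/0.03304 = -0.556.
p-value = P(Z < -0.556) ≈ 0.2891.

z = -0.556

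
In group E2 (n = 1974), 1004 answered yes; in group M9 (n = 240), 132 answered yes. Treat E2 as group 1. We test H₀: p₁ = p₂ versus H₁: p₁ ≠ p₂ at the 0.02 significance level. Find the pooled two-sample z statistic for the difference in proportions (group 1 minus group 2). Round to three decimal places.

z = -1.211

p̂₁ = 1004/1974 = 0.50861, p̂₂ = 132/240 = 0.55000.
Pooled p̂ = (1004+132)/(1974+240) = 1136/2214 = 0.51310.
SE = √(0.249828 × 0.00467325) = 0.03417.
z = (0.50861 − 0.55000)/0.03417 = -0.04139/0.03417 = -1.211.
p-value = 2·P(Z > 1.211) ≈ 0.2258, so at α = 0.02 we fail to reject H₀.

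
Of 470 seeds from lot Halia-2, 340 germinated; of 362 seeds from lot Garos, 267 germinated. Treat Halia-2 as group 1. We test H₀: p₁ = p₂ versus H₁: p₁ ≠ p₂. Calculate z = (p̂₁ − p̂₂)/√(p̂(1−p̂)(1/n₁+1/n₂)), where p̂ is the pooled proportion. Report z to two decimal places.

z = -0.46

p̂₁ = 340/470 = 0.7234, p̂₂ = 267/362 = 0.7376.
Pooled p̂ = (340+267)/(470+362) = 607/832 = 0.7296.
SE = √(0.197299 × 0.00489009) = 0.0311.
z = (0.7234 − 0.7376)/0.0311 = -0.0142/0.0311 = -0.46.
Two-sided p-value ≈ 2·Φ(−0.456) = 0.6484.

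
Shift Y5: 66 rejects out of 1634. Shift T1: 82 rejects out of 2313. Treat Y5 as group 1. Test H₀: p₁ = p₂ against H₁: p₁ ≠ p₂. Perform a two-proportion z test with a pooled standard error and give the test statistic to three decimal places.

z = 0.805

p̂₁ = 66/1634 ≈ 0.04039, p̂₂ = 82/2313 ≈ 0.03545.
Pooled p̂ = (66+82)/(1634+2313) = 148/3947 = 0.03750.
SE = √(0.0360908 × 0.00104433) = 0.00614.
z = (0.04039 − 0.03545)/0.00614 = 0.00494/0.00614 = 0.805.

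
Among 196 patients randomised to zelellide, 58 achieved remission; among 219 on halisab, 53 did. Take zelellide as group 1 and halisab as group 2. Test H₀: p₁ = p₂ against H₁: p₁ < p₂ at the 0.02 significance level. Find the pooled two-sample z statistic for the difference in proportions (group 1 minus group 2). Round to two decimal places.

z = 1.24

p̂₁ = 58/196 ≈ 0.2959, p̂₂ = 53/219 ≈ 0.2420.
Pooled p̂ = (58+53)/(196+219) = 111/415 = 0.2675.
SE = √(p̂(1−p̂)(1/n₁+1/n₂)) = √(0.2675·0.7325·0.00966825) = √(0.0018943) = 0.0435.
z = (0.2959 − 0.2420)/0.0435 = 0.0539/0.0435 = 1.24.
p-value = P(Z < 1.239) ≈ 0.8923. With α = 0.02, fail to reject H₀.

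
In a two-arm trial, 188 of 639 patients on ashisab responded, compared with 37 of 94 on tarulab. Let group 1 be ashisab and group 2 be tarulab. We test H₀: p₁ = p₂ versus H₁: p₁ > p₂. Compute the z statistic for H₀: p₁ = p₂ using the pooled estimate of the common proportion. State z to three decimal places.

p̂₁ = 188/639 ≈ 0.29421, p̂₂ = 37/94 ≈ 0.39362.
Pooled p̂ = (188+37)/(639+94) = 225/733 = 0.30696.
SE = √(p̂(1−p̂)(1/n₁+1/n₂)) = √(0.30696·0.69304·0.0122032) = √(0.00259605) = 0.05095.
z = (0.29421 − 0.39362)/0.05095 = -0.09941/0.05095 = -1.951.

z = -1.951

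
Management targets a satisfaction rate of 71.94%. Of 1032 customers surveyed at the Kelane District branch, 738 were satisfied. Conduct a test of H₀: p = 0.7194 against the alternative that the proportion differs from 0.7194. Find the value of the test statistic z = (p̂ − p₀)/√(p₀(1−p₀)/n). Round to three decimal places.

p̂ = 738/1032 = 0.71512.
Standard error under H₀: √(0.7194×0.2806/1032) = 0.01399.
z = (0.71512 − 0.7194)/0.01399 = -0.00428/0.01399 = -0.306.
p-value = 2·P(Z > 0.306) ≈ 0.7594.

z = -0.306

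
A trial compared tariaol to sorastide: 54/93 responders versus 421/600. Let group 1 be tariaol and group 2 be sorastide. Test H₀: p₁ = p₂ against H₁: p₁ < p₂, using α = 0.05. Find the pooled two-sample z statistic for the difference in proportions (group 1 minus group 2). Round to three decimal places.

z = -2.339

p̂₁ = 54/93 ≈ 0.58065, p̂₂ = 421/600 ≈ 0.70167.
Pooled p̂ = (54+421)/(93+600) = 475/693 = 0.68543.
SE = √(0.215617 × 0.0124194) = 0.05175.
z = (0.58065 − 0.70167)/0.05175 = -0.12102/0.05175 = -2.339.
p-value = P(Z < -2.339) ≈ 0.0097, so at α = 0.05 we reject H₀.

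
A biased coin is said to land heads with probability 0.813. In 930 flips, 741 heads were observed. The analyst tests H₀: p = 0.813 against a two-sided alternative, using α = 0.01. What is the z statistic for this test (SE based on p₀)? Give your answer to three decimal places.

p̂ = 741/930 ≈ 0.79677.
SE = √(p₀(1−p₀)/n) = √(0.15203/930) = 0.01279.
z = (0.79677 − 0.813)/0.01279 = -0.01623/0.01279 = -1.269.
Two-sided p-value ≈ 2·Φ(−1.269) = 0.2044, so at α = 0.01 we fail to reject H₀.

z = -1.269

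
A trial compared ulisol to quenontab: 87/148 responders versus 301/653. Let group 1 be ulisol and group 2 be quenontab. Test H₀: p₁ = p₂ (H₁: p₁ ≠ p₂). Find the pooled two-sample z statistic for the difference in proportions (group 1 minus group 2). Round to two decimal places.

z = 2.79

p̂₁ = 87/148 ≈ 0.5878, p̂₂ = 301/653 ≈ 0.4609.
Pooled p̂ = (87+301)/(148+653) = 388/801 = 0.4844.
SE = √(p̂(1−p̂)(1/n₁+1/n₂)) = √(0.4844·0.5156·0.00828815) = √(0.00207002) = 0.0455.
z = (0.5878 − 0.4609)/0.0455 = 0.1269/0.0455 = 2.79.
p-value = 2·P(Z > 2.789) ≈ 0.0053.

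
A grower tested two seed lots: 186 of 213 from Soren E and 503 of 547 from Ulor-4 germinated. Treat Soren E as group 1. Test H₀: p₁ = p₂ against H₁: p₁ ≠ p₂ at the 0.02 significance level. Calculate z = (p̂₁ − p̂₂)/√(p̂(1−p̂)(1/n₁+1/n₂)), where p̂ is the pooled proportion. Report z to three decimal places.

p̂₁ = 186/213 ≈ 0.87324, p̂₂ = 503/547 ≈ 0.91956.
Pooled p̂ = (186+503)/(213+547) = 689/760 = 0.90658.
SE = √(p̂(1−p̂)(1/n₁+1/n₂)) = √(0.90658·0.09342·0.00652299) = √(0.000552455) = 0.02350.
z = (0.87324 − 0.91956)/0.02350 = -0.04632/0.02350 = -1.971.
Two-sided p-value ≈ 2·Φ(−1.971) = 0.0487. With α = 0.02, fail to reject H₀.

z = -1.971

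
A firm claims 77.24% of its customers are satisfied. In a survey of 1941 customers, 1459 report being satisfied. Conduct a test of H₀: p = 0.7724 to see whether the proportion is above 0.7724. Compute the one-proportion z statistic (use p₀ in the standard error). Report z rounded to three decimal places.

z = -2.178

p̂ = 1459/1941 ≈ 0.75167.
SE = √(p₀(1−p₀)/n) = √(0.1758/1941) = 0.00952.
z = (0.75167 − 0.7724)/0.00952 = -0.02073/0.00952 = -2.178.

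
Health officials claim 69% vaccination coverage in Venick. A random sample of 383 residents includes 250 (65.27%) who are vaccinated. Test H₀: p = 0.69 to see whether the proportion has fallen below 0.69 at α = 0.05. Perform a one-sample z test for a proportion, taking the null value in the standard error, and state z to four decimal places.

z = -1.5766

p̂ = 250/383 = 0.652742.
Under H₀, SE = √(0.69·0.31/383) = √(0.000558486) = 0.023632.
z = (0.652742 − 0.69)/0.023632 = -0.037258/0.023632 = -1.5766.
p-value = P(Z < -1.577) ≈ 0.0574, so at α = 0.05 we fail to reject H₀.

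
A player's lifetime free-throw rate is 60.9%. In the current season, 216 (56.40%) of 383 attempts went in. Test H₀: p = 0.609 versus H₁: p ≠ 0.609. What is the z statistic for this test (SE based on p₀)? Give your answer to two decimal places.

z = -1.81

p̂ = 216/383 ≈ 0.5640.
Under H₀, SE = √(0.609·0.391/383) = √(0.000621721) = 0.0249.
z = (0.5640 − 0.609)/0.0249 = -0.0450/0.0249 = -1.81.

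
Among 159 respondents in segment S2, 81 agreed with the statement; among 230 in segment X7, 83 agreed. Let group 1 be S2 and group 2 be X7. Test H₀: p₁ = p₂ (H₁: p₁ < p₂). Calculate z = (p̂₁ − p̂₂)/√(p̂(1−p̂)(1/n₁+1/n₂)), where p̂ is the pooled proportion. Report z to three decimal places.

p̂₁ = 81/159 ≈ 0.50943, p̂₂ = 83/230 ≈ 0.36087.
Pooled p̂ = (81+83)/(159+230) = 164/389 = 0.42159.
SE = √(p̂(1−p̂)(1/n₁+1/n₂)) = √(0.42159·0.57841·0.0106371) = √(0.00259389) = 0.05093.
z = (0.50943 − 0.36087)/0.05093 = 0.14856/0.05093 = 2.917.

z = 2.917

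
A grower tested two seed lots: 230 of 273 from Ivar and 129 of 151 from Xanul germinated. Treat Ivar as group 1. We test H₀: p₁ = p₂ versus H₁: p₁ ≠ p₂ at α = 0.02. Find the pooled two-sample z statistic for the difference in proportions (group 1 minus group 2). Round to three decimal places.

p̂₁ = 230/273 = 0.84249, p̂₂ = 129/151 = 0.85430.
Pooled p̂ = (230+129)/(273+151) = 359/424 = 0.84670.
SE = √(p̂(1−p̂)(1/n₁+1/n₂)) = √(0.84670·0.15330·0.0102855) = √(0.00133506) = 0.03654.
z = (0.84249 − 0.85430)/0.03654 = -0.01181/0.03654 = -0.323.
p-value = 2·P(Z > 0.323) ≈ 0.7464; since p > α = 0.02, fail to reject H₀.

z = -0.323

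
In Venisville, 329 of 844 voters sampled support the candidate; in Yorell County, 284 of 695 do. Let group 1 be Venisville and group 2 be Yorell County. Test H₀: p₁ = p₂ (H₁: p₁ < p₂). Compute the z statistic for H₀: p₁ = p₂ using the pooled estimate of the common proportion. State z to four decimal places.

z = -0.7506

p̂₁ = 329/844 = 0.389810, p̂₂ = 284/695 = 0.408633.
Pooled p̂ = (329+284)/(844+695) = 613/1539 = 0.398311.
SE = √(p̂(1−p̂)(1/n₁+1/n₂)) = √(0.398311·0.601689·0.00262368) = √(0.00062879) = 0.025076.
z = (0.389810 − 0.408633)/0.025076 = -0.018823/0.025076 = -0.7506.
p-value = P(Z < -0.751) ≈ 0.2264.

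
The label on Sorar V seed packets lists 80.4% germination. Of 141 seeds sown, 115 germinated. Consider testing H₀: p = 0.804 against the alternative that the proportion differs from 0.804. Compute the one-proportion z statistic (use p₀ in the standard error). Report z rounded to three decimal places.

z = 0.347

p̂ = 115/141 ≈ 0.81560.
Standard error under H₀: √(0.804×0.196/141) = 0.03343.
z = (0.81560 − 0.804)/0.03343 = 0.01160/0.03343 = 0.347.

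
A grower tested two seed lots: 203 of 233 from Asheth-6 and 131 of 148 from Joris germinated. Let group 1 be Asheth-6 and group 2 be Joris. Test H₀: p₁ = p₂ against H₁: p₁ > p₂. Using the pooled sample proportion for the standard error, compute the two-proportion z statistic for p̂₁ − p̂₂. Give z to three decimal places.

z = -0.402

p̂₁ = 203/233 ≈ 0.87124, p̂₂ = 131/148 ≈ 0.88514.
Pooled p̂ = (203+131)/(233+148) = 334/381 = 0.87664.
SE = √(0.108142 × 0.0110486) = 0.03457.
z = (0.87124 − 0.88514)/0.03457 = -0.01390/0.03457 = -0.402.
p-value = P(Z > -0.402) ≈ 0.6561.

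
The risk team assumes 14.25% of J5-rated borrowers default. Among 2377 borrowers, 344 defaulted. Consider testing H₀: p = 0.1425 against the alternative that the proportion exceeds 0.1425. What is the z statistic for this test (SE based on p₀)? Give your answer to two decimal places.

p̂ = 344/2377 = 0.1447.
SE = √(p₀(1−p₀)/n) = √(0.12219/2377) = 0.0072.
z = (0.1447 − 0.1425)/0.0072 = 0.0022/0.0072 = 0.31.

z = 0.31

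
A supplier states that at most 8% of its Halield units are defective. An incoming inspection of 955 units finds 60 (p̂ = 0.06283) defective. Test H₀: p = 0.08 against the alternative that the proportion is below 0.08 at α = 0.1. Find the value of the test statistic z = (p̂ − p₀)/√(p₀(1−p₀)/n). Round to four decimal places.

z = -1.9562

p̂ = 60/955 ≈ 0.0628272.
SE = √(p₀(1−p₀)/n) = √(0.0736/955) = 0.0087788.
z = (0.0628272 − 0.08)/0.0087788 = -0.0171728/0.0087788 = -1.9562.
p-value = P(Z < -1.956) ≈ 0.0252, so at α = 0.1 we reject H₀.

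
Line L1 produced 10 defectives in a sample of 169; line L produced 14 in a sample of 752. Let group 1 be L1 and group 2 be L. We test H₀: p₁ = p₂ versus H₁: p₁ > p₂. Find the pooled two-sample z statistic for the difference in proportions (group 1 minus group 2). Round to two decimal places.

p̂₁ = 10/169 ≈ 0.0592, p̂₂ = 14/752 ≈ 0.0186.
Pooled p̂ = (10+14)/(169+752) = 24/921 = 0.0261.
SE = √(0.0253796 × 0.00724695) = 0.0136.
z = (0.0592 − 0.0186)/0.0136 = 0.0406/0.0136 = 2.99.
p-value = P(Z > 2.990) ≈ 0.0014.

z = 2.99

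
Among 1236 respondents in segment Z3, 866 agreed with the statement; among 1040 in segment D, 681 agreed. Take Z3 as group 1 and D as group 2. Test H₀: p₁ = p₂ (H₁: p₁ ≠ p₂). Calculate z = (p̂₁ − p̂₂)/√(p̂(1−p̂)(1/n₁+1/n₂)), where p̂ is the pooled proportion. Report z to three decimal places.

z = 2.335

p̂₁ = 866/1236 = 0.70065, p̂₂ = 681/1040 = 0.65481.
Pooled p̂ = (866+681)/(1236+1040) = 1547/2276 = 0.67970.
SE = √(0.217707 × 0.0017706) = 0.01963.
z = (0.70065 − 0.65481)/0.01963 = 0.04584/0.01963 = 2.335.
p-value = 2·P(Z > 2.335) ≈ 0.0196.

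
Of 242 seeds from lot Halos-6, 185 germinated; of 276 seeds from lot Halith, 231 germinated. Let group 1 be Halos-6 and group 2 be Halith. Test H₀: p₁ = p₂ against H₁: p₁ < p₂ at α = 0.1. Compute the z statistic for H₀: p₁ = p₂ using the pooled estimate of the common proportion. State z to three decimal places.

p̂₁ = 185/242 ≈ 0.76446, p̂₂ = 231/276 ≈ 0.83696.
Pooled p̂ = (185+231)/(242+276) = 416/518 = 0.80309.
SE = √(p̂(1−p̂)(1/n₁+1/n₂)) = √(0.80309·0.19691·0.00775542) = √(0.00122642) = 0.03502.
z = (0.76446 − 0.83696)/0.03502 = -0.07250/0.03502 = -2.070.
p-value = P(Z < -2.070) ≈ 0.0192. With α = 0.1, reject H₀.

z = -2.070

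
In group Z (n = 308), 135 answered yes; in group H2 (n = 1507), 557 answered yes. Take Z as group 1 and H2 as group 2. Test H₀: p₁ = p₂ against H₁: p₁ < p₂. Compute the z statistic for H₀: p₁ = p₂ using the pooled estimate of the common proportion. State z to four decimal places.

z = 2.2621

p̂₁ = 135/308 = 0.438312, p̂₂ = 557/1507 = 0.369608.
Pooled p̂ = (135+557)/(308+1507) = 692/1815 = 0.381267.
SE = √(0.235903 × 0.00391032) = 0.030372.
z = (0.438312 − 0.369608)/0.030372 = 0.068704/0.030372 = 2.2621.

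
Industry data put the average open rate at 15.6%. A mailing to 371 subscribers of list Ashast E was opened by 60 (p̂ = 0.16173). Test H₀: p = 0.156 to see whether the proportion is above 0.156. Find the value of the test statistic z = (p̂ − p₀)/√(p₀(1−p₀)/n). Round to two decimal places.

z = 0.30

p̂ = 60/371 = 0.1617.
Standard error under H₀: √(0.156×0.844/371) = 0.0188.
z = (0.1617 − 0.156)/0.0188 = 0.0057/0.0188 = 0.30.
p-value = P(Z > 0.304) ≈ 0.3806.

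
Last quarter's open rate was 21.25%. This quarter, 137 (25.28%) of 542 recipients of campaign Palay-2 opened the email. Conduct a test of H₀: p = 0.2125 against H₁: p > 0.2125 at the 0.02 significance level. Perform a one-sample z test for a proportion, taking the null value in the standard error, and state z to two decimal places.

p̂ = 137/542 ≈ 0.2528.
SE = √(p₀(1−p₀)/n) = √(0.16734/542) = 0.0176.
z = (0.2528 − 0.2125)/0.0176 = 0.0403/0.0176 = 2.29.
p-value = P(Z > 2.292) ≈ 0.0110, so at α = 0.02 we reject H₀.

z = 2.29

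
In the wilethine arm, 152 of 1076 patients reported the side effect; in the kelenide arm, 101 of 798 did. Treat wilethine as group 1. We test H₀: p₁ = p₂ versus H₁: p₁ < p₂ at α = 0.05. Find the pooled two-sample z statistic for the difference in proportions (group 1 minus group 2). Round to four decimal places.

p̂₁ = 152/1076 ≈ 0.141264, p̂₂ = 101/798 ≈ 0.126566.
Pooled p̂ = (152+101)/(1076+798) = 253/1874 = 0.135005.
SE = √(0.116779 × 0.0021825) = 0.015965.
z = (0.141264 − 0.126566)/0.015965 = 0.014698/0.015965 = 0.9206.
p-value = P(Z < 0.921) ≈ 0.8214, so at α = 0.05 we fail to reject H₀.

z = 0.9206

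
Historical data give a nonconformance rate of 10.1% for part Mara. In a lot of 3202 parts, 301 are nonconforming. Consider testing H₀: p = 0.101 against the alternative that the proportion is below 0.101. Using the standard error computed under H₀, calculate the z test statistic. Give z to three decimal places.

p̂ = 301/3202 ≈ 0.094004.
Standard error under H₀: √(0.101×0.899/3202) = 0.005325.
z = (0.094004 − 0.101)/0.005325 = -0.006996/0.005325 = -1.314.

z = -1.314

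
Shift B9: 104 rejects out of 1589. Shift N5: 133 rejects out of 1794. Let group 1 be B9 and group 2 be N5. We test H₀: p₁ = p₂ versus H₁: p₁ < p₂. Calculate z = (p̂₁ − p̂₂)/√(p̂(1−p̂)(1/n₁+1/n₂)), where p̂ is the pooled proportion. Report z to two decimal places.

p̂₁ = 104/1589 ≈ 0.0654, p̂₂ = 133/1794 ≈ 0.0741.
Pooled p̂ = (104+133)/(1589+1794) = 237/3383 = 0.0701.
SE = √(0.0651483 × 0.00118674) = 0.0088.
z = (0.0654 − 0.0741)/0.0088 = -0.0087/0.0088 = -0.99.

z = -0.99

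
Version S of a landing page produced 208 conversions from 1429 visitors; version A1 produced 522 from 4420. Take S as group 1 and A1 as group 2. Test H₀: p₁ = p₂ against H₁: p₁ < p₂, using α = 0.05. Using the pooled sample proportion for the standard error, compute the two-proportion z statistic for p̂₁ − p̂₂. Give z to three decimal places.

p̂₁ = 208/1429 ≈ 0.14556, p̂₂ = 522/4420 ≈ 0.11810.
Pooled p̂ = (208+522)/(1429+4420) = 730/5849 = 0.12481.
SE = √(p̂(1−p̂)(1/n₁+1/n₂)) = √(0.12481·0.87519·0.000926034) = √(0.000101151) = 0.01006.
z = (0.14556 − 0.11810)/0.01006 = 0.02746/0.01006 = 2.730.
p-value = P(Z < 2.730) ≈ 0.9968. With α = 0.05, fail to reject H₀.

z = 2.730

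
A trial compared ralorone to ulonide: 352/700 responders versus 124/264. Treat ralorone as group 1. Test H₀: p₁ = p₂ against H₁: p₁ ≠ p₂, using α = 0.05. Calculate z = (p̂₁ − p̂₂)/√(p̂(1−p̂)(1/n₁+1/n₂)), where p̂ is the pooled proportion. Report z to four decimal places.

p̂₁ = 352/700 ≈ 0.502857, p̂₂ = 124/264 ≈ 0.469697.
Pooled p̂ = (352+124)/(700+264) = 476/964 = 0.493776.
SE = √(0.249961 × 0.00521645) = 0.036110.
z = (0.502857 − 0.469697)/0.036110 = 0.033160/0.036110 = 0.9183.
p-value = 2·P(Z > 0.918) ≈ 0.3585; since p > α = 0.05, fail to reject H₀.

z = 0.9183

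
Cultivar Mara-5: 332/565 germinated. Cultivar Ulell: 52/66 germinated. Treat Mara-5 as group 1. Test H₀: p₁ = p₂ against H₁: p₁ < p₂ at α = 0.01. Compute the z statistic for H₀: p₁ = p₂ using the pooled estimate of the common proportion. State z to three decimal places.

p̂₁ = 332/565 ≈ 0.58761, p̂₂ = 52/66 ≈ 0.78788.
Pooled p̂ = (332+52)/(565+66) = 384/631 = 0.60856.
SE = √(0.238215 × 0.0169214) = 0.06349.
z = (0.58761 − 0.78788)/0.06349 = -0.20027/0.06349 = -3.154.
p-value = P(Z < -3.154) ≈ 0.0008, so at α = 0.01 we reject H₀.

z = -3.154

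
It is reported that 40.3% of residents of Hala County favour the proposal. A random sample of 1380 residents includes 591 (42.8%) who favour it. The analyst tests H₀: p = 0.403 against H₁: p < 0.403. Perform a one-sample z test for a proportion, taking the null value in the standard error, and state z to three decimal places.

z = 1.913

p̂ = 591/1380 = 0.428261.
SE = √(p₀(1−p₀)/n) = √(0.24059/1380) = 0.013204.
z = (0.428261 − 0.403)/0.013204 = 0.025261/0.013204 = 1.913.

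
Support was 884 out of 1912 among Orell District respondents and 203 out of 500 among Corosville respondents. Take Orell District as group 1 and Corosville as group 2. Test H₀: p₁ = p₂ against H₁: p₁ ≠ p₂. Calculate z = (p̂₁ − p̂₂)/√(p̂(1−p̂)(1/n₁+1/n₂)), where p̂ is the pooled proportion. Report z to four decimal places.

p̂₁ = 884/1912 = 0.462343, p̂₂ = 203/500 = 0.406000.
Pooled p̂ = (884+203)/(1912+500) = 1087/2412 = 0.450663.
SE = √(p̂(1−p̂)(1/n₁+1/n₂)) = √(0.450663·0.549337·0.00252301) = √(0.000624612) = 0.024992.
z = (0.462343 − 0.406000)/0.024992 = 0.056343/0.024992 = 2.2544.
Two-sided p-value ≈ 2·Φ(−2.254) = 0.0242.

z = 2.2544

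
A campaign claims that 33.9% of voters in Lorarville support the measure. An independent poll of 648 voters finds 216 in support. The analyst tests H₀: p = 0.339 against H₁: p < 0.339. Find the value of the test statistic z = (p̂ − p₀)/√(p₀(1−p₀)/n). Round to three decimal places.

p̂ = 216/648 = 0.33333.
Standard error under H₀: √(0.339×0.661/648) = 0.01860.
z = (0.33333 − 0.339)/0.01860 = -0.00567/0.01860 = -0.305.
p-value = P(Z < -0.305) ≈ 0.3803.

z = -0.305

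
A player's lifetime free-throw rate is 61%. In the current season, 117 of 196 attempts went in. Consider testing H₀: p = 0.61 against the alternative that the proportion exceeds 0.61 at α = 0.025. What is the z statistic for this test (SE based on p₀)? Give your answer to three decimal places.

p̂ = 117/196 = 0.59694.
Standard error under H₀: √(0.61×0.39/196) = 0.03484.
z = (0.59694 − 0.61)/0.03484 = -0.01306/0.03484 = -0.375.
p-value = P(Z > -0.375) ≈ 0.6461, so at α = 0.025 we fail to reject H₀.

z = -0.375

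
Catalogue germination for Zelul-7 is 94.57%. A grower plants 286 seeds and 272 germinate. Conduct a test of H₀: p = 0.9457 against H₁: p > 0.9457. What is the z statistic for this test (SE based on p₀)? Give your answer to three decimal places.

p̂ = 272/286 ≈ 0.95105.
Standard error under H₀: √(0.9457×0.0543/286) = 0.01340.
z = (0.95105 − 0.9457)/0.01340 = 0.00535/0.01340 = 0.399.
p-value = P(Z > 0.399) ≈ 0.3449.

z = 0.399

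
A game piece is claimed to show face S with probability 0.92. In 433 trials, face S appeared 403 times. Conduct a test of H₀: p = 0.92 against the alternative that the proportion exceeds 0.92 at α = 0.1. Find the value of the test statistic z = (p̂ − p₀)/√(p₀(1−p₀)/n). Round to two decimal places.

p̂ = 403/433 = 0.9307.
Under H₀, SE = √(0.92·0.08/433) = √(0.000169977) = 0.0130.
z = (0.9307 − 0.92)/0.0130 = 0.0107/0.0130 = 0.82.
p-value = P(Z > 0.822) ≈ 0.2056. With α = 0.1, fail to reject H₀.

z = 0.82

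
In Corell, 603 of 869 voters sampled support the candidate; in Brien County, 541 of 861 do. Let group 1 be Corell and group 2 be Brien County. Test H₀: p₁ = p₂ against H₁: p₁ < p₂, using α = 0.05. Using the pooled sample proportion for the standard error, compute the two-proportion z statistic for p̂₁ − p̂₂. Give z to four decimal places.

z = 2.8809

p̂₁ = 603/869 = 0.6939010, p̂₂ = 541/861 = 0.6283391.
Pooled p̂ = (603+541)/(869+861) = 1144/1730 = 0.6612717.
SE = √(0.223991 × 0.00231219) = 0.0227576.
z = (0.6939010 − 0.6283391)/0.0227576 = 0.0655619/0.0227576 = 2.8809.
p-value = P(Z < 2.881) ≈ 0.9980. With α = 0.05, fail to reject H₀.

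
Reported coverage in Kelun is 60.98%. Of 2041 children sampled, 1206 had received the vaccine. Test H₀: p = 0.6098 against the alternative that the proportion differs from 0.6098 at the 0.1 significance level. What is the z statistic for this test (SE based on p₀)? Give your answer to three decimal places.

z = -1.752

p̂ = 1206/2041 ≈ 0.590887.
SE = √(p₀(1−p₀)/n) = √(0.23794/2041) = 0.010797.
z = (0.590887 − 0.6098)/0.010797 = -0.018913/0.010797 = -1.752.
Two-sided p-value ≈ 2·Φ(−1.752) = 0.0798; since p < α = 0.1, reject H₀.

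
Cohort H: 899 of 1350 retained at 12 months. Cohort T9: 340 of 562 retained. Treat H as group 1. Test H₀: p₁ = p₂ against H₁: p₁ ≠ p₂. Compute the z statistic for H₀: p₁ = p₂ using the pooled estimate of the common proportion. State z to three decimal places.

z = 2.542

p̂₁ = 899/1350 = 0.66593, p̂₂ = 340/562 = 0.60498.
Pooled p̂ = (899+340)/(1350+562) = 1239/1912 = 0.64801.
SE = √(p̂(1−p̂)(1/n₁+1/n₂)) = √(0.64801·0.35199·0.0025201) = √(0.000574815) = 0.02398.
z = (0.66593 − 0.60498)/0.02398 = 0.06095/0.02398 = 2.542.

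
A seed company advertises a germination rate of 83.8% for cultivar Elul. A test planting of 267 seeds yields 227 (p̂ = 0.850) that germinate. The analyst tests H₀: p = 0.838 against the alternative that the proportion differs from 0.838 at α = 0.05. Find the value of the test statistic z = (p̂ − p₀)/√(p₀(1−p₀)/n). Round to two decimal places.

p̂ = 227/267 ≈ 0.8502.
SE = √(p₀(1−p₀)/n) = √(0.13576/267) = 0.0225.
z = (0.8502 − 0.838)/0.0225 = 0.0122/0.0225 = 0.54.
Two-sided p-value ≈ 2·Φ(−0.540) = 0.5889. With α = 0.05, fail to reject H₀.

z = 0.54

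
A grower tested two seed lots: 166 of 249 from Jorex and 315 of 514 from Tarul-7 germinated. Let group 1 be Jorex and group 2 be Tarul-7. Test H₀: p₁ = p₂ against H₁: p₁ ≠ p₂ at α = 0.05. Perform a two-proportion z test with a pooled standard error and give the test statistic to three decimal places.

z = 1.444

p̂₁ = 166/249 ≈ 0.66667, p̂₂ = 315/514 ≈ 0.61284.
Pooled p̂ = (166+315)/(249+514) = 481/763 = 0.63041.
SE = √(p̂(1−p̂)(1/n₁+1/n₂)) = √(0.63041·0.36959·0.00596159) = √(0.00138902) = 0.03727.
z = (0.66667 − 0.61284)/0.03727 = 0.05383/0.03727 = 1.444.
Two-sided p-value ≈ 2·Φ(−1.444) = 0.1487, so at α = 0.05 we fail to reject H₀.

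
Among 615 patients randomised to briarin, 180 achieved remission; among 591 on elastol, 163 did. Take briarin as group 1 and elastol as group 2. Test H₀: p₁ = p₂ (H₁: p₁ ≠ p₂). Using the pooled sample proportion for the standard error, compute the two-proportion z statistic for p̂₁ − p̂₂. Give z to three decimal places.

p̂₁ = 180/615 = 0.292683, p̂₂ = 163/591 = 0.275804.
Pooled p̂ = (180+163)/(615+591) = 343/1206 = 0.284411.
SE = √(0.203522 × 0.00331806) = 0.025986.
z = (0.292683 − 0.275804)/0.025986 = 0.016879/0.025986 = 0.650.
p-value = 2·P(Z > 0.650) ≈ 0.5160.

z = 0.650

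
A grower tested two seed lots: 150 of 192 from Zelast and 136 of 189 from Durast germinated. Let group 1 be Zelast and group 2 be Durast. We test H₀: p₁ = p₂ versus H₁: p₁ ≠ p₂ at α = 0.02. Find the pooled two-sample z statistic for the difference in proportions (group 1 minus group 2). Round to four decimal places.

z = 1.3912

p̂₁ = 150/192 = 0.781250, p̂₂ = 136/189 = 0.719577.
Pooled p̂ = (150+136)/(192+189) = 286/381 = 0.750656.
SE = √(p̂(1−p̂)(1/n₁+1/n₂)) = √(0.750656·0.249344·0.0104993) = √(0.00196518) = 0.044330.
z = (0.781250 − 0.719577)/0.044330 = 0.061673/0.044330 = 1.3912.
p-value = 2·P(Z > 1.391) ≈ 0.1642, so at α = 0.02 we fail to reject H₀.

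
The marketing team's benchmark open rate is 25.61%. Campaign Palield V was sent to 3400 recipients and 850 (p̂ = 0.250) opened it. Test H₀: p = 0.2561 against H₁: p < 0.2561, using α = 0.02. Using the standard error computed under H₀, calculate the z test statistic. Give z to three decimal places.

p̂ = 850/3400 ≈ 0.250000.
Under H₀, SE = √(0.2561·0.7439/3400) = √(5.60332e-05) = 0.007486.
z = (0.250000 − 0.2561)/0.007486 = -0.006100/0.007486 = -0.815.
p-value = P(Z < -0.815) ≈ 0.2076, so at α = 0.02 we fail to reject H₀.

z = -0.815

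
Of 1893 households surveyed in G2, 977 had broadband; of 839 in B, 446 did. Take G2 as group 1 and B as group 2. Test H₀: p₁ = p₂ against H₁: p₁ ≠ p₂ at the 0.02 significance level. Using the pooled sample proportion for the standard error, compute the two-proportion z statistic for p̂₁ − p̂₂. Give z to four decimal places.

p̂₁ = 977/1893 ≈ 0.516112, p̂₂ = 446/839 ≈ 0.531585.
Pooled p̂ = (977+446)/(1893+839) = 1423/2732 = 0.520864.
SE = √(0.249565 × 0.00172016) = 0.020719.
z = (0.516112 − 0.531585)/0.020719 = -0.015473/0.020719 = -0.7468.
p-value = 2·P(Z > 0.747) ≈ 0.4552. With α = 0.02, fail to reject H₀.

z = -0.7468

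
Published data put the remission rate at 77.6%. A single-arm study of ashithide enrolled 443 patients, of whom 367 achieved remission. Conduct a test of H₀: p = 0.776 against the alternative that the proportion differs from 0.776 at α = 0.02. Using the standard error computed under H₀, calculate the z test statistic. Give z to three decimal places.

z = 2.647

p̂ = 367/443 ≈ 0.82844.
Standard error under H₀: √(0.776×0.224/443) = 0.01981.
z = (0.82844 − 0.776)/0.01981 = 0.05244/0.01981 = 2.647.
Two-sided p-value ≈ 2·Φ(−2.647) = 0.0081. With α = 0.02, reject H₀.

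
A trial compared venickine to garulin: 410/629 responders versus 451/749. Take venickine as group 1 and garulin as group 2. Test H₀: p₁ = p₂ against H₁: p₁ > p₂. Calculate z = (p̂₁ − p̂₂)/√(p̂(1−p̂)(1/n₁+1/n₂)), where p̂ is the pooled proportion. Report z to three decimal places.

z = 1.898

p̂₁ = 410/629 ≈ 0.651828, p̂₂ = 451/749 ≈ 0.602136.
Pooled p̂ = (410+451)/(629+749) = 861/1378 = 0.624819.
SE = √(p̂(1−p̂)(1/n₁+1/n₂)) = √(0.624819·0.375181·0.00292494) = √(0.000685665) = 0.026185.
z = (0.651828 − 0.602136)/0.026185 = 0.049692/0.026185 = 1.898.
p-value = P(Z > 1.898) ≈ 0.0289.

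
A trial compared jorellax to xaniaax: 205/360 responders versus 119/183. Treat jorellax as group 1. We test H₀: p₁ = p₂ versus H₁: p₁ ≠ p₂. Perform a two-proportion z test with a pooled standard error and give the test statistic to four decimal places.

p̂₁ = 205/360 ≈ 0.569444, p̂₂ = 119/183 ≈ 0.650273.
Pooled p̂ = (205+119)/(360+183) = 324/543 = 0.596685.
SE = √(p̂(1−p̂)(1/n₁+1/n₂)) = √(0.596685·0.403315·0.00824226) = √(0.00198352) = 0.044537.
z = (0.569444 − 0.650273)/0.044537 = -0.080829/0.044537 = -1.8149.

z = -1.8149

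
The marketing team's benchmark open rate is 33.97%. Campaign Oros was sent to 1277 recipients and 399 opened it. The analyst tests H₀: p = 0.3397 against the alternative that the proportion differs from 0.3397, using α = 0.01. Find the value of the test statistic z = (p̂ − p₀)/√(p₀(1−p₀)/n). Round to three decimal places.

z = -2.056

p̂ = 399/1277 ≈ 0.312451.
Standard error under H₀: √(0.3397×0.6603/1277) = 0.013253.
z = (0.312451 − 0.3397)/0.013253 = -0.027249/0.013253 = -2.056.
p-value = 2·P(Z > 2.056) ≈ 0.0398. With α = 0.01, fail to reject H₀.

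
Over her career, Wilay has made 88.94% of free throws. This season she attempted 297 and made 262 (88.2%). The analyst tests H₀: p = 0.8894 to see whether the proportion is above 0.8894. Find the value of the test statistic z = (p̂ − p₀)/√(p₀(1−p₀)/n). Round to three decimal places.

p̂ = 262/297 ≈ 0.88215.
SE = √(p₀(1−p₀)/n) = √(0.098368/297) = 0.01820.
z = (0.88215 − 0.8894)/0.01820 = -0.00725/0.01820 = -0.398.
p-value = P(Z > -0.398) ≈ 0.6547.

z = -0.398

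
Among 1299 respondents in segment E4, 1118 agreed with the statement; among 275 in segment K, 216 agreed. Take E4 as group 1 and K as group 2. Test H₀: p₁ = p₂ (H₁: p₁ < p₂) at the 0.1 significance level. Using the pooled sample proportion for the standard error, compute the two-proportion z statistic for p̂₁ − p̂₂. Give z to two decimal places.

z = 3.15

p̂₁ = 1118/1299 = 0.8607, p̂₂ = 216/275 = 0.7855.
Pooled p̂ = (1118+216)/(1299+275) = 1334/1574 = 0.8475.
SE = √(0.129228 × 0.00440619) = 0.0239.
z = (0.8607 − 0.7855)/0.0239 = 0.0752/0.0239 = 3.15.
p-value = P(Z < 3.152) ≈ 0.9992; since p > α = 0.1, fail to reject H₀.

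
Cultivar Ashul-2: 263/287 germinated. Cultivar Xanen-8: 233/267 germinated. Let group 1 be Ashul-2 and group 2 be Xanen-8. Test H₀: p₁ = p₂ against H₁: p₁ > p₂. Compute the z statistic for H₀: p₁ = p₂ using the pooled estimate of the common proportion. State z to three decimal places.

p̂₁ = 263/287 = 0.916376, p̂₂ = 233/267 = 0.872659.
Pooled p̂ = (263+233)/(287+267) = 496/554 = 0.895307.
SE = √(p̂(1−p̂)(1/n₁+1/n₂)) = √(0.895307·0.104693·0.00722964) = √(0.000677652) = 0.026032.
z = (0.916376 − 0.872659)/0.026032 = 0.043717/0.026032 = 1.679.

z = 1.679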